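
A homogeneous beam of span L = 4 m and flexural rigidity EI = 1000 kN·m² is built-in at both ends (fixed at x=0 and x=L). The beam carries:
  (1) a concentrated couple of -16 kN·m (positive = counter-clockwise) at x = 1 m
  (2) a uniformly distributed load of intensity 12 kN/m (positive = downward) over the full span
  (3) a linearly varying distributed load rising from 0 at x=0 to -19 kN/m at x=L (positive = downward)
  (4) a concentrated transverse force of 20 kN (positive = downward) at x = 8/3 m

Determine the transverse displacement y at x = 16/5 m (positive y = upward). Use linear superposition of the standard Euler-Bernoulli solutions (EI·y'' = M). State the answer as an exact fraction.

y(16/5) = -651127/158203125 m

Load 1 — applied couple M₀=-16 kN·m at a=1 m (b=L-a=3):
  y_1 = (R_Ax³/6 - M_Ax²/2 - M₀(x-a)²/2)/EI  [x>a] with R_A=-9/2, M_A=3 = ((-9/2)·(16/5)³/6 - 3·(16/5)²/2 - (-16)·((16/5)-1)²/2)/1000 = -19/15625 m
Load 2 — uniform load w=12 kN/m over full span:
  y_2 = -wx²(L-x)²/(24EI) = -12·(16/5)²·(4-(16/5))²/(24·1000) = -256/78125 m
Load 3 — triangular load w₀=-19 kN/m (0→w₀ over full span):
  y_3 = -w₀x²(L-x)²(x+2L)/(120LEI) = -(-19)·(16/5)²·(4-(16/5))²·((16/5)+2·4)/(120·4·1000) = 17024/5859375 m
Load 4 — point force P=20 kN at a=8/3 m (b=L-a=4/3):
  y_4 = -Pa²(L-x)²(3bL-(3b+a)(L-x))/(6L³EI)  [x>a] = -20·(8/3)²·(4-(16/5))²·(3·(4/3)·4-(3·(4/3)+(8/3))·(4-(16/5)))/(6·4³·1000) = -128/50625 m
Superposition: y = Σ y_i = -651127/158203125 m ≈ -0.004116 m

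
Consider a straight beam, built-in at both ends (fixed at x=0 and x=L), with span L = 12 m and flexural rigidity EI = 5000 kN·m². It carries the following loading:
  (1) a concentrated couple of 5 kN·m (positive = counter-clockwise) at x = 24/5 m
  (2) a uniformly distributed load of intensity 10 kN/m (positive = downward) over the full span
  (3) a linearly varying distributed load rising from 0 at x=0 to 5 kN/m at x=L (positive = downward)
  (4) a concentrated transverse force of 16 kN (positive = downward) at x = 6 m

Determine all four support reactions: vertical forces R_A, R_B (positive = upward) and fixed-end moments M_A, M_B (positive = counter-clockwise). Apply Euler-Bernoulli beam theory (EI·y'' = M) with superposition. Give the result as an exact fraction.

R_A = 388/5 kN, M_A = 843/5 kN·m, R_B = 442/5 kN, M_B = -892/5 kN·m

Load 1 — applied couple M₀=5 kN·m at a=24/5 m (b=L-a=36/5):
  R_A = 6M₀ab/L³ = 6·5·(24/5)·(36/5)/12³ = 3/5 kN
  M_A = M₀b(2a-b)/L² = 5·(36/5)·(2·(24/5)-(36/5))/12² = 3/5 kN·m
  R_B = -6M₀ab/L³ = -6·5·(24/5)·(36/5)/12³ = -3/5 kN
  M_B = M₀a(2b-a)/L² = 5·(24/5)·(2·(36/5)-(24/5))/12² = 8/5 kN·m
Load 2 — uniform load w=10 kN/m over full span:
  R_A = wL/2 = 10·12/2 = 60 kN
  M_A = wL²/12 = 10·12²/12 = 120 kN·m
  R_B = wL/2 = 10·12/2 = 60 kN
  M_B = -wL²/12 = -10·12²/12 = -120 kN·m
Load 3 — triangular load w₀=5 kN/m (0→w₀ over full span):
  R_A = 3w₀L/20 = 3·5·12/20 = 9 kN
  M_A = w₀L²/30 = 5·12²/30 = 24 kN·m
  R_B = 7w₀L/20 = 7·5·12/20 = 21 kN
  M_B = -w₀L²/20 = -5·12²/20 = -36 kN·m
Load 4 — point force P=16 kN at a=6 m (b=L-a=6):
  R_A = Pb²(3a+b)/L³ = 16·6²·(3·6+6)/12³ = 8 kN
  M_A = Pab²/L² = 16·6·6²/12² = 24 kN·m
  R_B = Pa²(a+3b)/L³ = 16·6²·(6+3·6)/12³ = 8 kN
  M_B = -Pa²b/L² = -16·6²·6/12² = -24 kN·m
Superposition: R_A = 388/5 kN, M_A = 843/5 kN·m, R_B = 442/5 kN, M_B = -892/5 kN·m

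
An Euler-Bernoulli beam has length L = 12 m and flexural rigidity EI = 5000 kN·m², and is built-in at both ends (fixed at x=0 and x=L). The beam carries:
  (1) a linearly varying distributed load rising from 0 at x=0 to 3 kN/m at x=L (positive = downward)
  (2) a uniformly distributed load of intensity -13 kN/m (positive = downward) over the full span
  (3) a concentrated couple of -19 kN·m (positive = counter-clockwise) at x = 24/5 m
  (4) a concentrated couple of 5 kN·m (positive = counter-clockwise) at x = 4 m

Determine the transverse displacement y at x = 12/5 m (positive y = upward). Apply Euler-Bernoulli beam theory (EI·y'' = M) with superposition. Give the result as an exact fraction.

Load 1 — triangular load w₀=3 kN/m (0→w₀ over full span):
  y_1 = -w₀x²(L-x)²(x+2L)/(120LEI) = -3·(12/5)²·(12-(12/5))²·((12/5)+2·12)/(120·12·5000) = -57024/9765625 m
Load 2 — uniform load w=-13 kN/m over full span:
  y_2 = -wx²(L-x)²/(24EI) = -(-13)·(12/5)²·(12-(12/5))²/(24·5000) = 22464/390625 m
Load 3 — applied couple M₀=-19 kN·m at a=24/5 m (b=L-a=36/5):
  y_3 = (R_Ax³/6 - M_Ax²/2)/EI  [x≤a] with R_A=-57/25, M_A=-57/25 = ((-57/25)·(12/5)³/6 - (-57/25)·(12/5)²/2)/5000 = 513/1953125 m
Load 4 — applied couple M₀=5 kN·m at a=4 m (b=L-a=8):
  y_4 = (R_Ax³/6 - M_Ax²/2)/EI  [x≤a] with R_A=5/9, M_A=0 = ((5/9)·(12/5)³/6 - 0·(12/5)²/2)/5000 = 4/15625 m
Superposition: y = Σ y_i = 509641/9765625 m ≈ 0.052187 m

y(12/5) = 509641/9765625 m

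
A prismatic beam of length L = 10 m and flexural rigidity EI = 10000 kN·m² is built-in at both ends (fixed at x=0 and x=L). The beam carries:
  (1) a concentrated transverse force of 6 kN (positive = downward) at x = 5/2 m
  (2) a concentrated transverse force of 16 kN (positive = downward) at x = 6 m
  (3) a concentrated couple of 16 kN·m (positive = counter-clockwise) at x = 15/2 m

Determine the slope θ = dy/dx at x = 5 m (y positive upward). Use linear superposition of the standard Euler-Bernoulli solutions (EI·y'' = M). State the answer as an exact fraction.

θ(5) = -1049/1600000 rad

Load 1 — point force P=6 kN at a=5/2 m (b=L-a=15/2):
  θ_1 = Pa²(L-x)(2bL-(3b+a)(L-x))/(2L³EI)  [x>a] = 6·(5/2)²·(10-5)·(2·(15/2)·10-(3·(15/2)+(5/2))·(10-5))/(2·10³·10000) = 3/12800 rad
Load 2 — point force P=16 kN at a=6 m (b=L-a=4):
  θ_2 = -Pb²x(2aL-(3a+b)x)/(2L³EI)  [x≤a] = -16·4²·5·(2·6·10-(3·6+4)·5)/(2·10³·10000) = -2/3125 rad
Load 3 — applied couple M₀=16 kN·m at a=15/2 m (b=L-a=5/2):
  θ_3 = (R_Ax²/2 - M_Ax)/EI  [x≤a] with R_A=9/5, M_A=5 = ((9/5)·5²/2 - 5·5)/10000 = -1/4000 rad
Superposition: θ = Σ θ_i = -1049/1600000 rad ≈ -0.000656 rad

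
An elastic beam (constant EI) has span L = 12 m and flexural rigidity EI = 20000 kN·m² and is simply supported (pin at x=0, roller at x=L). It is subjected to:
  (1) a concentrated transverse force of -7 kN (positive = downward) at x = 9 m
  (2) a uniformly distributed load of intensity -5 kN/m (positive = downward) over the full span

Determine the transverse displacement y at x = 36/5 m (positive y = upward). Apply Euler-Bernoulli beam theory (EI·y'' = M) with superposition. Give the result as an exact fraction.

Load 1 — point force P=-7 kN at a=9 m (b=L-a=3):
  y_1 = -Pbx(L²-b²-x²)/(6LEI)  [x≤a] = -(-7)·3·(36/5)·(12²-3²-(36/5)²)/(6·12·20000) = 43659/5000000 m
Load 2 — uniform load w=-5 kN/m over full span:
  y_2 = -wx(L³-2Lx²+x³)/(24EI) = -(-5)·(36/5)·(12³-2·12·(36/5)²+(36/5)³)/(24·20000) = 5022/78125 m
Superposition: y = Σ y_i = 365067/5000000 m ≈ 0.073013 m

y(36/5) = 365067/5000000 m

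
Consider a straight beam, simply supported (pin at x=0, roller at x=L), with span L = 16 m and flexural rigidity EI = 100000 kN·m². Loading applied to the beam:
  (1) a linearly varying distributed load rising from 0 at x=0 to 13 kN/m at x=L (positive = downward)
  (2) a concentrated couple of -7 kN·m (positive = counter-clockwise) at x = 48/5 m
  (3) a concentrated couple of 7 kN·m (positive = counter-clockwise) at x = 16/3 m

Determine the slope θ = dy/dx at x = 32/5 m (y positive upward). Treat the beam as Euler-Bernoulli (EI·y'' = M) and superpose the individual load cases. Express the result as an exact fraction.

θ(32/5) = -131393/35156250 rad

Load 1 — triangular load w₀=13 kN/m (0→w₀ over full span):
  θ_1 = -w₀(7L⁴-30L²x²+15x⁴)/(360LEI) = -13·(7·16⁴-30·16²·(32/5)²+15·(32/5)⁴)/(360·16·100000) = -67184/17578125 rad
Load 2 — applied couple M₀=-7 kN·m at a=48/5 m (b=L-a=32/5):
  θ_2 = (M₀x²/(2L)+C₁)/EI  [x≤a] with C₁=M₀(3b²-L²)/(6L)=728/75 = ((-7)·(32/5)²/(2·16)+(728/75))/100000 = 7/937500 rad
Load 3 — applied couple M₀=7 kN·m at a=16/3 m (b=L-a=32/3):
  θ_3 = (M₀x²/(2L)-M₀(x-a)+C₁)/EI  [x>a] with C₁=M₀(3b²-L²)/(6L)=56/9 = (7·(32/5)²/(2·16)-7·((32/5)-(16/3))+(56/9))/100000 = 217/2812500 rad
Superposition: θ = Σ θ_i = -131393/35156250 rad ≈ -0.003737 rad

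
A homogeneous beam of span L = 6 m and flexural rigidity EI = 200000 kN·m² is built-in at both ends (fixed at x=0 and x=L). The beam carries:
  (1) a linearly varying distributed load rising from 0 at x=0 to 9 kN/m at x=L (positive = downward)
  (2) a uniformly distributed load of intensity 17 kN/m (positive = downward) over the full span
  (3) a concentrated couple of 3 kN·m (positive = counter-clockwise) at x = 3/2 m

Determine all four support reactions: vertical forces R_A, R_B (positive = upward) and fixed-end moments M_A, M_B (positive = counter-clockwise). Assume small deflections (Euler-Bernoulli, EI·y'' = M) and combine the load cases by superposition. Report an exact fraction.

Load 1 — triangular load w₀=9 kN/m (0→w₀ over full span):
  R_A = 3w₀L/20 = 3·9·6/20 = 81/10 kN
  M_A = w₀L²/30 = 9·6²/30 = 54/5 kN·m
  R_B = 7w₀L/20 = 7·9·6/20 = 189/10 kN
  M_B = -w₀L²/20 = -9·6²/20 = -81/5 kN·m
Load 2 — uniform load w=17 kN/m over full span:
  R_A = wL/2 = 17·6/2 = 51 kN
  M_A = wL²/12 = 17·6²/12 = 51 kN·m
  R_B = wL/2 = 17·6/2 = 51 kN
  M_B = -wL²/12 = -17·6²/12 = -51 kN·m
Load 3 — applied couple M₀=3 kN·m at a=3/2 m (b=L-a=9/2):
  R_A = 6M₀ab/L³ = 6·3·(3/2)·(9/2)/6³ = 9/16 kN
  M_A = M₀b(2a-b)/L² = 3·(9/2)·(2·(3/2)-(9/2))/6² = -9/16 kN·m
  R_B = -6M₀ab/L³ = -6·3·(3/2)·(9/2)/6³ = -9/16 kN
  M_B = M₀a(2b-a)/L² = 3·(3/2)·(2·(9/2)-(3/2))/6² = 15/16 kN·m
Superposition: R_A = 4773/80 kN, M_A = 4899/80 kN·m, R_B = 5547/80 kN, M_B = -5301/80 kN·m

R_A = 4773/80 kN, M_A = 4899/80 kN·m, R_B = 5547/80 kN, M_B = -5301/80 kN·m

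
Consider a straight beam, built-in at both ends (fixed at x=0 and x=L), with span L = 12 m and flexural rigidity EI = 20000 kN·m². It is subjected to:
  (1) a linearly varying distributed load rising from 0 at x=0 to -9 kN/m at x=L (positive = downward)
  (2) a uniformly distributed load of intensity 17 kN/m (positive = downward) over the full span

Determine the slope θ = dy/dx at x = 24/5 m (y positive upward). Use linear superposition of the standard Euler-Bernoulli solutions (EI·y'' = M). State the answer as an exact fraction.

Load 1 — triangular load w₀=-9 kN/m (0→w₀ over full span):
  θ_1 = -w₀(2x(L-x)(L-2x)(x+2L)+x²(L-x)²)/(120LEI) = -(-9)·(2·(24/5)·(12-(24/5))·(12-2·(24/5))·((24/5)+2·12)+(24/5)²·(12-(24/5))²)/(120·12·20000) = 729/390625 rad
Load 2 — uniform load w=17 kN/m over full span:
  θ_2 = -wx(L-x)(L-2x)/(12EI) = -17·(24/5)·(12-(24/5))·(12-2·(24/5))/(12·20000) = -459/78125 rad
Superposition: θ = Σ θ_i = -1566/390625 rad ≈ -0.004009 rad

θ(24/5) = -1566/390625 rad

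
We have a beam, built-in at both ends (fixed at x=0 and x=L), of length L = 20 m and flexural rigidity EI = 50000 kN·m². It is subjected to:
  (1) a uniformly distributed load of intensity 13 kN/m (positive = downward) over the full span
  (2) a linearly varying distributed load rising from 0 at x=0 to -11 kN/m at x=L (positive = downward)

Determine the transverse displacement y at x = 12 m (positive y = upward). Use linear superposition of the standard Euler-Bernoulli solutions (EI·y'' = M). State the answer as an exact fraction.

y(12) = -4368/78125 m

Load 1 — uniform load w=13 kN/m over full span:
  y_1 = -wx²(L-x)²/(24EI) = -13·12²·(20-12)²/(24·50000) = -312/3125 m
Load 2 — triangular load w₀=-11 kN/m (0→w₀ over full span):
  y_2 = -w₀x²(L-x)²(x+2L)/(120LEI) = -(-11)·12²·(20-12)²·(12+2·20)/(120·20·50000) = 3432/78125 m
Superposition: y = Σ y_i = -4368/78125 m ≈ -0.055910 m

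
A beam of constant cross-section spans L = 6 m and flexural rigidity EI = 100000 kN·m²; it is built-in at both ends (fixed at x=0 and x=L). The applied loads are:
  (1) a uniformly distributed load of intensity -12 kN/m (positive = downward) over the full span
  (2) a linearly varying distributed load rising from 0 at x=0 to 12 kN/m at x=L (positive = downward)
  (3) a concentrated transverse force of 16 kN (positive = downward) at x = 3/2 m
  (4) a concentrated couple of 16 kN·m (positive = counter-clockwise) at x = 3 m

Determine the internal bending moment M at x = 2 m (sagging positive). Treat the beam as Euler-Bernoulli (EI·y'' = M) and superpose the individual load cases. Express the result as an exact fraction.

M(2) = 61/30 kN·m

Load 1 — uniform load w=-12 kN/m over full span:
  M_1 = wLx/2 - wL²/12 - wx²/2 = (-12)·6·2/2 - (-12)·6²/12 - (-12)·2²/2 = -12 kN·m
Load 2 — triangular load w₀=12 kN/m (0→w₀ over full span):
  M_2 = 3w₀Lx/20 - w₀L²/30 - w₀x³/(6L) = 3·12·6·2/20 - 12·6²/30 - 12·2³/(6·6) = 68/15 kN·m
Load 3 — point force P=16 kN at a=3/2 m (b=L-a=9/2):
  M_3 = Pa²(a+3b)(L-x)/L³ - Pa²b/L²  [x>a] = 16·(3/2)²·((3/2)+3·(9/2))·(6-2)/6³ - 16·(3/2)²·(9/2)/6² = 11/2 kN·m
Load 4 — applied couple M₀=16 kN·m at a=3 m (b=L-a=3):
  M_4 = R_Ax - M_A  [x≤a] with R_A=4, M_A=4 = 4·2 - 4 = 4 kN·m
Superposition: M = Σ M_i = 61/30 kN·m ≈ 2.033333 kN·m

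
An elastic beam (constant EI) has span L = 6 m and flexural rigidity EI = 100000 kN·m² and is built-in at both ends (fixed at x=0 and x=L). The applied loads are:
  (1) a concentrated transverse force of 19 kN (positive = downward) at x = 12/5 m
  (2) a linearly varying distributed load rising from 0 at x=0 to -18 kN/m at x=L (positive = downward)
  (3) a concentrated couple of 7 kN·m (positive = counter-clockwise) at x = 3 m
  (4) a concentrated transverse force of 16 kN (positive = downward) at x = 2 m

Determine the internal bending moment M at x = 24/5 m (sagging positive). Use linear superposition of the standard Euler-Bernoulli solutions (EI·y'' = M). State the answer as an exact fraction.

M(24/5) = -46993/7500 kN·m

Load 1 — point force P=19 kN at a=12/5 m (b=L-a=18/5):
  M_1 = Pa²(a+3b)(L-x)/L³ - Pa²b/L²  [x>a] = 19·(12/5)²·((12/5)+3·(18/5))·(6-(24/5))/6³ - 19·(12/5)²·(18/5)/6² = -1824/625 kN·m
Load 2 — triangular load w₀=-18 kN/m (0→w₀ over full span):
  M_2 = 3w₀Lx/20 - w₀L²/30 - w₀x³/(6L) = 3·(-18)·6·(24/5)/20 - (-18)·6²/30 - (-18)·(24/5)³/(6·6) = -108/125 kN·m
Load 3 — applied couple M₀=7 kN·m at a=3 m (b=L-a=3):
  M_3 = R_Ax - M_A - M₀  [x>a] with R_A=7/4, M_A=7/4 = (7/4)·(24/5) - (7/4) - 7 = -7/20 kN·m
Load 4 — point force P=16 kN at a=2 m (b=L-a=4):
  M_4 = Pa²(a+3b)(L-x)/L³ - Pa²b/L²  [x>a] = 16·2²·(2+3·4)·(6-(24/5))/6³ - 16·2²·4/6² = -32/15 kN·m
Superposition: M = Σ M_i = -46993/7500 kN·m ≈ -6.265733 kN·m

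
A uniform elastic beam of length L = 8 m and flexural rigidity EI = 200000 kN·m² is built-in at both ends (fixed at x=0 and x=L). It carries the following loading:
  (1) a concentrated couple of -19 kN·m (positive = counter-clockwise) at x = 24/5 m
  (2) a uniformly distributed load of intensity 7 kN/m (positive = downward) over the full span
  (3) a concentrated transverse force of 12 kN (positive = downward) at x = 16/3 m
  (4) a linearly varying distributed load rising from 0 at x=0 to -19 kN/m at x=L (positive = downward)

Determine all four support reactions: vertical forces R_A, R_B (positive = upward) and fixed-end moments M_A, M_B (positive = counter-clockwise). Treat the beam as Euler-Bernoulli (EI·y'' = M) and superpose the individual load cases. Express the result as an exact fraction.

R_A = 2201/450 kN, M_A = -488/225 kN·m, R_B = -5801/450 kN, M_B = 1567/225 kN·m

Load 1 — applied couple M₀=-19 kN·m at a=24/5 m (b=L-a=16/5):
  R_A = 6M₀ab/L³ = 6·(-19)·(24/5)·(16/5)/8³ = -171/50 kN
  M_A = M₀b(2a-b)/L² = (-19)·(16/5)·(2·(24/5)-(16/5))/8² = -152/25 kN·m
  R_B = -6M₀ab/L³ = -6·(-19)·(24/5)·(16/5)/8³ = 171/50 kN
  M_B = M₀a(2b-a)/L² = (-19)·(24/5)·(2·(16/5)-(24/5))/8² = -57/25 kN·m
Load 2 — uniform load w=7 kN/m over full span:
  R_A = wL/2 = 7·8/2 = 28 kN
  M_A = wL²/12 = 7·8²/12 = 112/3 kN·m
  R_B = wL/2 = 7·8/2 = 28 kN
  M_B = -wL²/12 = -7·8²/12 = -112/3 kN·m
Load 3 — point force P=12 kN at a=16/3 m (b=L-a=8/3):
  R_A = Pb²(3a+b)/L³ = 12·(8/3)²·(3·(16/3)+(8/3))/8³ = 28/9 kN
  M_A = Pab²/L² = 12·(16/3)·(8/3)²/8² = 64/9 kN·m
  R_B = Pa²(a+3b)/L³ = 12·(16/3)²·((16/3)+3·(8/3))/8³ = 80/9 kN
  M_B = -Pa²b/L² = -12·(16/3)²·(8/3)/8² = -128/9 kN·m
Load 4 — triangular load w₀=-19 kN/m (0→w₀ over full span):
  R_A = 3w₀L/20 = 3·(-19)·8/20 = -114/5 kN
  M_A = w₀L²/30 = (-19)·8²/30 = -608/15 kN·m
  R_B = 7w₀L/20 = 7·(-19)·8/20 = -266/5 kN
  M_B = -w₀L²/20 = -(-19)·8²/20 = 304/5 kN·m
Superposition: R_A = 2201/450 kN, M_A = -488/225 kN·m, R_B = -5801/450 kN, M_B = 1567/225 kN·m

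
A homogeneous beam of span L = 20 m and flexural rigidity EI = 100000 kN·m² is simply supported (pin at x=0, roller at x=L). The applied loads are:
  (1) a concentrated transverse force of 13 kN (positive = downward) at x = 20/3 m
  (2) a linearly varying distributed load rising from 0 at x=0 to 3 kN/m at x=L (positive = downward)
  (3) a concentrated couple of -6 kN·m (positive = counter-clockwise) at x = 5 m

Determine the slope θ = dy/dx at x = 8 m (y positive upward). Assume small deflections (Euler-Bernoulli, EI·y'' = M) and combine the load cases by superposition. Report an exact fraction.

Load 1 — point force P=13 kN at a=20/3 m (b=L-a=40/3):
  θ_1 = -Pa(2L²-6Lx+3x²+a²)/(6LEI)  [x>a] = -13·(20/3)·(2·20²-6·20·8+3·8²+(20/3)²)/(6·20·100000) = -559/1012500 rad
Load 2 — triangular load w₀=3 kN/m (0→w₀ over full span):
  θ_2 = -w₀(7L⁴-30L²x²+15x⁴)/(360LEI) = -3·(7·20⁴-30·20²·8²+15·8⁴)/(360·20·100000) = -323/187500 rad
Load 3 — applied couple M₀=-6 kN·m at a=5 m (b=L-a=15):
  θ_3 = (M₀x²/(2L)-M₀(x-a)+C₁)/EI  [x>a] with C₁=M₀(3b²-L²)/(6L)=-55/4 = ((-6)·8²/(2·20)-(-6)·(8-5)+(-55/4))/100000 = -107/2000000 rad
Superposition: θ = Σ θ_i = -377179/162000000 rad ≈ -0.002328 rad

θ(8) = -377179/162000000 rad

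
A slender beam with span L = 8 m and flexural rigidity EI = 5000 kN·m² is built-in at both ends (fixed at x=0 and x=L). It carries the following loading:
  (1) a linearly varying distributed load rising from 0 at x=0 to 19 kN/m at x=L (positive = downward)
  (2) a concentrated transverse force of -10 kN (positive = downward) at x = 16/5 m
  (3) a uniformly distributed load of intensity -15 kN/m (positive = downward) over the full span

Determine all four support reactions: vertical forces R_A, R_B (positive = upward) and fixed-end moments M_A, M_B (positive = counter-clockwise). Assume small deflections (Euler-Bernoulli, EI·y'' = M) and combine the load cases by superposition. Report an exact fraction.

R_A = -1092/25 kN, M_A = -3824/75 kN·m, R_B = -258/25 kN, M_B = 672/25 kN·m

Load 1 — triangular load w₀=19 kN/m (0→w₀ over full span):
  R_A = 3w₀L/20 = 3·19·8/20 = 114/5 kN
  M_A = w₀L²/30 = 19·8²/30 = 608/15 kN·m
  R_B = 7w₀L/20 = 7·19·8/20 = 266/5 kN
  M_B = -w₀L²/20 = -19·8²/20 = -304/5 kN·m
Load 2 — point force P=-10 kN at a=16/5 m (b=L-a=24/5):
  R_A = Pb²(3a+b)/L³ = (-10)·(24/5)²·(3·(16/5)+(24/5))/8³ = -162/25 kN
  M_A = Pab²/L² = (-10)·(16/5)·(24/5)²/8² = -288/25 kN·m
  R_B = Pa²(a+3b)/L³ = (-10)·(16/5)²·((16/5)+3·(24/5))/8³ = -88/25 kN
  M_B = -Pa²b/L² = -(-10)·(16/5)²·(24/5)/8² = 192/25 kN·m
Load 3 — uniform load w=-15 kN/m over full span:
  R_A = wL/2 = (-15)·8/2 = -60 kN
  M_A = wL²/12 = (-15)·8²/12 = -80 kN·m
  R_B = wL/2 = (-15)·8/2 = -60 kN
  M_B = -wL²/12 = -(-15)·8²/12 = 80 kN·m
Superposition: R_A = -1092/25 kN, M_A = -3824/75 kN·m, R_B = -258/25 kN, M_B = 672/25 kN·m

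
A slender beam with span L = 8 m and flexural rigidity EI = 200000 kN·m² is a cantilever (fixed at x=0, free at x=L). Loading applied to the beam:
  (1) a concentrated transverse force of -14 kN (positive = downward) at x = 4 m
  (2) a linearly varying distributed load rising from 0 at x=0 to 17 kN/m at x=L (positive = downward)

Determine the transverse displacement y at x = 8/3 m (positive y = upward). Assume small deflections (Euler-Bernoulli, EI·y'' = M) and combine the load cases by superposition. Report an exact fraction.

Load 1 — point force P=-14 kN at a=4 m (b=L-a=4):
  y_1 = -Px²(3a-x)/(6EI)  [x≤a] = -(-14)·(8/3)²·(3·4-(8/3))/(6·200000) = 196/253125 m
Load 2 — triangular load w₀=17 kN/m (0→w₀ over full span):
  y_2 = (w₀Lx³/12-w₀L²x²/6-w₀x⁵/(120L))/EI = (17·8·(8/3)³/12-17·8²·(8/3)²/6-17·(8/3)⁵/(120·8))/200000 = -61336/11390625 m
Superposition: y = Σ y_i = -52516/11390625 m ≈ -0.004610 m

y(8/3) = -52516/11390625 m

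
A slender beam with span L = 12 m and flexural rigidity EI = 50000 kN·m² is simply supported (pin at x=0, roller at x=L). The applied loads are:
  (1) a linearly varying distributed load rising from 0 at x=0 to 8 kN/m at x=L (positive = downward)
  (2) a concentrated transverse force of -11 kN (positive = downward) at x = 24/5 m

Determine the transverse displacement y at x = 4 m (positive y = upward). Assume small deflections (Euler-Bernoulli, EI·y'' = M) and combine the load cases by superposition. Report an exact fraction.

y(4) = -40438/3515625 m

Load 1 — triangular load w₀=8 kN/m (0→w₀ over full span):
  y_1 = -w₀x(7L⁴-10L²x²+3x⁴)/(360LEI) = -8·4·(7·12⁴-10·12²·4²+3·4⁴)/(360·12·50000) = -512/28125 m
Load 2 — point force P=-11 kN at a=24/5 m (b=L-a=36/5):
  y_2 = -Pbx(L²-b²-x²)/(6LEI)  [x≤a] = -(-11)·(36/5)·4·(12²-(36/5)²-4²)/(6·12·50000) = 2618/390625 m
Superposition: y = Σ y_i = -40438/3515625 m ≈ -0.011502 m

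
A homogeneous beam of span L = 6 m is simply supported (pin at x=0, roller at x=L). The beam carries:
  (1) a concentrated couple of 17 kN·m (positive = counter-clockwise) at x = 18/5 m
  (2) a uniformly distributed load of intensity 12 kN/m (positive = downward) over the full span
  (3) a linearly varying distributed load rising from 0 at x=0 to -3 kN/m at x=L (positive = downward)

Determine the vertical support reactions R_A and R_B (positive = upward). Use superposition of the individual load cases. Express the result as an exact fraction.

Load 1 — applied couple M₀=17 kN·m at a=18/5 m (b=L-a=12/5):
  R_A = M₀/L = 17/6 kN
  R_B = -M₀/L = -17/6 kN
Load 2 — uniform load w=12 kN/m over full span:
  R_A = wL/2 = 12·6/2 = 36 kN
  R_B = wL/2 = 12·6/2 = 36 kN
Load 3 — triangular load w₀=-3 kN/m (0→w₀ over full span):
  R_A = w₀L/6 = (-3)·6/6 = -3 kN
  R_B = w₀L/3 = (-3)·6/3 = -6 kN
Superposition: R_A = 215/6 kN, R_B = 163/6 kN

R_A = 215/6 kN, R_B = 163/6 kN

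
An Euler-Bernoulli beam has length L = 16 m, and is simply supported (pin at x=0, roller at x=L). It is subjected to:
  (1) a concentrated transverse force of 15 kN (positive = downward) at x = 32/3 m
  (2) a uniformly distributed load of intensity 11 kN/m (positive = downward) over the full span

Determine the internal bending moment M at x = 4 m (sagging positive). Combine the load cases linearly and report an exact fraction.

Load 1 — point force P=15 kN at a=32/3 m (b=L-a=16/3):
  M_1 = Pbx/L  [x≤a] = 15·(16/3)·4/16 = 20 kN·m
Load 2 — uniform load w=11 kN/m over full span:
  M_2 = wx(L-x)/2 = 11·4·(16-4)/2 = 264 kN·m
Superposition: M = Σ M_i = 284 kN·m ≈ 284.000000 kN·m

M(4) = 284 kN·m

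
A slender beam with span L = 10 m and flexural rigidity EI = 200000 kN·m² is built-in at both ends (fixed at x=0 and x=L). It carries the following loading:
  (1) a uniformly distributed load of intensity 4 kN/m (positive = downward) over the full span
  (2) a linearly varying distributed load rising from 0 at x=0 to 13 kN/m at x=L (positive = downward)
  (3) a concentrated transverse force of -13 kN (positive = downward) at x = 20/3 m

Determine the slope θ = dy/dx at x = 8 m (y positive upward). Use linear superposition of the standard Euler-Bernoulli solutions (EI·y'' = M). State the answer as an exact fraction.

Load 1 — uniform load w=4 kN/m over full span:
  θ_1 = -wx(L-x)(L-2x)/(12EI) = -4·8·(10-8)·(10-2·8)/(12·200000) = 1/6250 rad
Load 2 — triangular load w₀=13 kN/m (0→w₀ over full span):
  θ_2 = -w₀(2x(L-x)(L-2x)(x+2L)+x²(L-x)²)/(120LEI) = -13·(2·8·(10-8)·(10-2·8)·(8+2·10)+8²·(10-8)²)/(120·10·200000) = 13/46875 rad
Load 3 — point force P=-13 kN at a=20/3 m (b=L-a=10/3):
  θ_3 = Pa²(L-x)(2bL-(3b+a)(L-x))/(2L³EI)  [x>a] = (-13)·(20/3)²·(10-8)·(2·(10/3)·10-(3·(10/3)+(20/3))·(10-8))/(2·10³·200000) = -13/135000 rad
Superposition: θ = Σ θ_i = 1151/3375000 rad ≈ 0.000341 rad

θ(8) = 1151/3375000 rad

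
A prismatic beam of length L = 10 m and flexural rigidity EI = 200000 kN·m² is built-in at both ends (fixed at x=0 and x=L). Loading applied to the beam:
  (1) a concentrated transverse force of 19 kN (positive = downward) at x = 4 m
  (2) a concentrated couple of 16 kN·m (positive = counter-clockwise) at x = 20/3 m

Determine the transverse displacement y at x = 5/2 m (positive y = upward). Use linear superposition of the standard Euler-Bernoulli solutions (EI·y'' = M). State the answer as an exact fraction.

Load 1 — point force P=19 kN at a=4 m (b=L-a=6):
  y_1 = -Pb²x²(3aL-(3a+b)x)/(6L³EI)  [x≤a] = -19·6²·(5/2)²·(3·4·10-(3·4+6)·(5/2))/(6·10³·200000) = -171/640000 m
Load 2 — applied couple M₀=16 kN·m at a=20/3 m (b=L-a=10/3):
  y_2 = (R_Ax³/6 - M_Ax²/2)/EI  [x≤a] with R_A=32/15, M_A=16/3 = ((32/15)·(5/2)³/6 - (16/3)·(5/2)²/2)/200000 = -1/18000 m
Superposition: y = Σ y_i = -1859/5760000 m ≈ -0.000323 m

y(5/2) = -1859/5760000 m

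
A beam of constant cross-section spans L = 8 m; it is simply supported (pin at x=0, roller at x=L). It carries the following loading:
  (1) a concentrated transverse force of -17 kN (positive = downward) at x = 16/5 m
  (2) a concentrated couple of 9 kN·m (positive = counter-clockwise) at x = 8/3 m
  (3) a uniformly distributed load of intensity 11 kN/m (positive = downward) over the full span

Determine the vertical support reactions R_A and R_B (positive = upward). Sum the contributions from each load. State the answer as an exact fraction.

Load 1 — point force P=-17 kN at a=16/5 m (b=L-a=24/5):
  R_A = Pb/L = (-17)·(24/5)/8 = -51/5 kN
  R_B = Pa/L = (-17)·(16/5)/8 = -34/5 kN
Load 2 — applied couple M₀=9 kN·m at a=8/3 m (b=L-a=16/3):
  R_A = M₀/L = 9/8 kN
  R_B = -M₀/L = -9/8 kN
Load 3 — uniform load w=11 kN/m over full span:
  R_A = wL/2 = 11·8/2 = 44 kN
  R_B = wL/2 = 11·8/2 = 44 kN
Superposition: R_A = 1397/40 kN, R_B = 1443/40 kN

R_A = 1397/40 kN, R_B = 1443/40 kN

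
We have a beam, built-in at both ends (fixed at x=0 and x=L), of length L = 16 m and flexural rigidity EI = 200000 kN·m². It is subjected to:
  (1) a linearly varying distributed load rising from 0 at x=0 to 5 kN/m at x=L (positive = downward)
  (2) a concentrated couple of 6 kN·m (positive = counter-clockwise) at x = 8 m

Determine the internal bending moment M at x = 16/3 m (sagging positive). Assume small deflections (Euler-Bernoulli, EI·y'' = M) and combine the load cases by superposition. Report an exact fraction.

M(16/3) = 2419/162 kN·m

Load 1 — triangular load w₀=5 kN/m (0→w₀ over full span):
  M_1 = 3w₀Lx/20 - w₀L²/30 - w₀x³/(6L) = 3·5·16·(16/3)/20 - 5·16²/30 - 5·(16/3)³/(6·16) = 1088/81 kN·m
Load 2 — applied couple M₀=6 kN·m at a=8 m (b=L-a=8):
  M_2 = R_Ax - M_A  [x≤a] with R_A=9/16, M_A=3/2 = (9/16)·(16/3) - (3/2) = 3/2 kN·m
Superposition: M = Σ M_i = 2419/162 kN·m ≈ 14.932099 kN·m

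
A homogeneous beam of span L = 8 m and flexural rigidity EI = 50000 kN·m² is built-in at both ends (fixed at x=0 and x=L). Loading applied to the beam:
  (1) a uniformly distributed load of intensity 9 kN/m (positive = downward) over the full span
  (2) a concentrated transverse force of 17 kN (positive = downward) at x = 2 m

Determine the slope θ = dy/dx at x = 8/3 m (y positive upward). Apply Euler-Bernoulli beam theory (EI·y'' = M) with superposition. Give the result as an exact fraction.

θ(8/3) = -29/45000 rad

Load 1 — uniform load w=9 kN/m over full span:
  θ_1 = -wx(L-x)(L-2x)/(12EI) = -9·(8/3)·(8-(8/3))·(8-2·(8/3))/(12·50000) = -16/28125 rad
Load 2 — point force P=17 kN at a=2 m (b=L-a=6):
  θ_2 = Pa²(L-x)(2bL-(3b+a)(L-x))/(2L³EI)  [x>a] = 17·2²·(8-(8/3))·(2·6·8-(3·6+2)·(8-(8/3)))/(2·8³·50000) = -17/225000 rad
Superposition: θ = Σ θ_i = -29/45000 rad ≈ -0.000644 rad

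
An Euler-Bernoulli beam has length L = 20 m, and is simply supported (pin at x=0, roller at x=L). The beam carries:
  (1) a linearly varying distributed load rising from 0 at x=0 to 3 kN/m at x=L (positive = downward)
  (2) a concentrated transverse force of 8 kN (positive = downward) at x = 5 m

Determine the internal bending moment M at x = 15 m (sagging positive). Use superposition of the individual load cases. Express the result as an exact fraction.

Load 1 — triangular load w₀=3 kN/m (0→w₀ over full span):
  M_1 = w₀Lx/6 - w₀x³/(6L) = 3·20·15/6 - 3·15³/(6·20) = 525/8 kN·m
Load 2 — point force P=8 kN at a=5 m (b=L-a=15):
  M_2 = Pa(L-x)/L  [x>a] = 8·5·(20-15)/20 = 10 kN·m
Superposition: M = Σ M_i = 605/8 kN·m ≈ 75.625000 kN·m

M(15) = 605/8 kN·m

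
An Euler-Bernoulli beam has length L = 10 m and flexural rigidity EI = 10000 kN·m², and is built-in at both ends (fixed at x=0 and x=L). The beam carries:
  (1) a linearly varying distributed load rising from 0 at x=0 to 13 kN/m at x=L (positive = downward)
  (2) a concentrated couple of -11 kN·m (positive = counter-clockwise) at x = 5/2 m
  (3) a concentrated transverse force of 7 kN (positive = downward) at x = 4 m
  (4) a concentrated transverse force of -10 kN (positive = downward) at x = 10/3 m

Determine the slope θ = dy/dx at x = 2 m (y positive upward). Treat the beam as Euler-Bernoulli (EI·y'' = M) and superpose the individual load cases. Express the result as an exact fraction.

Load 1 — triangular load w₀=13 kN/m (0→w₀ over full span):
  θ_1 = -w₀(2x(L-x)(L-2x)(x+2L)+x²(L-x)²)/(120LEI) = -13·(2·2·(10-2)·(10-2·2)·(2+2·10)+2²·(10-2)²)/(120·10·10000) = -91/18750 rad
Load 2 — applied couple M₀=-11 kN·m at a=5/2 m (b=L-a=15/2):
  θ_2 = (R_Ax²/2 - M_Ax)/EI  [x≤a] with R_A=-99/80, M_A=33/16 = ((-99/80)·2²/2 - (33/16)·2)/10000 = -33/50000 rad
Load 3 — point force P=7 kN at a=4 m (b=L-a=6):
  θ_3 = -Pb²x(2aL-(3a+b)x)/(2L³EI)  [x≤a] = -7·6²·2·(2·4·10-(3·4+6)·2)/(2·10³·10000) = -693/625000 rad
Load 4 — point force P=-10 kN at a=10/3 m (b=L-a=20/3):
  θ_4 = -Pb²x(2aL-(3a+b)x)/(2L³EI)  [x≤a] = -(-10)·(20/3)²·2·(2·(10/3)·10-(3·(10/3)+(20/3))·2)/(2·10³·10000) = 1/675 rad
Superposition: θ = Σ θ_i = -173497/33750000 rad ≈ -0.005141 rad

θ(2) = -173497/33750000 rad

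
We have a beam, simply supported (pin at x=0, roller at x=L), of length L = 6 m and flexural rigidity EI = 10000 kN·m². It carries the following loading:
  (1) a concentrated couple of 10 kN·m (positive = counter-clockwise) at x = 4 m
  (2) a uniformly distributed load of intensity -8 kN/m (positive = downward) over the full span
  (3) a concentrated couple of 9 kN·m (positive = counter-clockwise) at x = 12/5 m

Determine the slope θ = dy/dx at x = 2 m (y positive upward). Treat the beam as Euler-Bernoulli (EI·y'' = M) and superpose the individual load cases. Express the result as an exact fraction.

θ(2) = 2629/750000 rad

Load 1 — applied couple M₀=10 kN·m at a=4 m (b=L-a=2):
  θ_1 = (M₀x²/(2L)+C₁)/EI  [x≤a] with C₁=M₀(3b²-L²)/(6L)=-20/3 = (10·2²/(2·6)+(-20/3))/10000 = -1/3000 rad
Load 2 — uniform load w=-8 kN/m over full span:
  θ_2 = -w(L³-6Lx²+4x³)/(24EI) = -(-8)·(6³-6·6·2²+4·2³)/(24·10000) = 13/3750 rad
Load 3 — applied couple M₀=9 kN·m at a=12/5 m (b=L-a=18/5):
  θ_3 = (M₀x²/(2L)+C₁)/EI  [x≤a] with C₁=M₀(3b²-L²)/(6L)=18/25 = (9·2²/(2·6)+(18/25))/10000 = 93/250000 rad
Superposition: θ = Σ θ_i = 2629/750000 rad ≈ 0.003505 rad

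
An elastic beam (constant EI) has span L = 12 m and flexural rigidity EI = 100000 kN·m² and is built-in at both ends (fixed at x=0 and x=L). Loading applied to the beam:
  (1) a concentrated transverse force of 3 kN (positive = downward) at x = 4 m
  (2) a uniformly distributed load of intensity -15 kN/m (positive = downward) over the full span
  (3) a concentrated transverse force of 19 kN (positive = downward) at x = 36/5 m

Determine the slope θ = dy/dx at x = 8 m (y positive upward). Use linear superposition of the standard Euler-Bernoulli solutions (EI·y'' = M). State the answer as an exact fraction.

θ(8) = -8629/7031250 rad

Load 1 — point force P=3 kN at a=4 m (b=L-a=8):
  θ_1 = Pa²(L-x)(2bL-(3b+a)(L-x))/(2L³EI)  [x>a] = 3·4²·(12-8)·(2·8·12-(3·8+4)·(12-8))/(2·12³·100000) = 1/22500 rad
Load 2 — uniform load w=-15 kN/m over full span:
  θ_2 = -wx(L-x)(L-2x)/(12EI) = -(-15)·8·(12-8)·(12-2·8)/(12·100000) = -1/625 rad
Load 3 — point force P=19 kN at a=36/5 m (b=L-a=24/5):
  θ_3 = Pa²(L-x)(2bL-(3b+a)(L-x))/(2L³EI)  [x>a] = 19·(36/5)²·(12-8)·(2·(24/5)·12-(3·(24/5)+(36/5))·(12-8))/(2·12³·100000) = 513/1562500 rad
Superposition: θ = Σ θ_i = -8629/7031250 rad ≈ -0.001227 rad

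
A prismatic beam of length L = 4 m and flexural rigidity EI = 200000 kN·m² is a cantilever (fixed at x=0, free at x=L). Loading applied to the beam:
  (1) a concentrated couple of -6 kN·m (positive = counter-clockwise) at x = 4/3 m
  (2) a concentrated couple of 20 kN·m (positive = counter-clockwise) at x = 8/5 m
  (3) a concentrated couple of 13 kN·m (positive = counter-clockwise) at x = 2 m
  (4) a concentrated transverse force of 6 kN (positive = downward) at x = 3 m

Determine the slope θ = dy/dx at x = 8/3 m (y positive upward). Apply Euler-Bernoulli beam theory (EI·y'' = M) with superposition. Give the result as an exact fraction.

Load 1 — applied couple M₀=-6 kN·m at a=4/3 m (b=L-a=8/3):
  θ_1 = M₀a/EI  [x>a] = (-6)·(4/3)/200000 = -1/25000 rad
Load 2 — applied couple M₀=20 kN·m at a=8/5 m (b=L-a=12/5):
  θ_2 = M₀a/EI  [x>a] = 20·(8/5)/200000 = 1/6250 rad
Load 3 — applied couple M₀=13 kN·m at a=2 m (b=L-a=2):
  θ_3 = M₀a/EI  [x>a] = 13·2/200000 = 13/100000 rad
Load 4 — point force P=6 kN at a=3 m (b=L-a=1):
  θ_4 = -Px(2a-x)/(2EI)  [x≤a] = -6·(8/3)·(2·3-(8/3))/(2·200000) = -1/7500 rad
Superposition: θ = Σ θ_i = 7/60000 rad ≈ 0.000117 rad

θ(8/3) = 7/60000 rad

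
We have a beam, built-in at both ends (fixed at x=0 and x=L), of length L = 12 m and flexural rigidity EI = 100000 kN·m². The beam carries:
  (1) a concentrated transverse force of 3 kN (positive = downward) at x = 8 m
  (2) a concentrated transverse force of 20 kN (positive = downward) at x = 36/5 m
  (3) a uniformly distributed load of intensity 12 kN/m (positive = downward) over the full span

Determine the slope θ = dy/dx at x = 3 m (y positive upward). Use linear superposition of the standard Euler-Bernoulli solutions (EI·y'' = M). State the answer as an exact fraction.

Load 1 — point force P=3 kN at a=8 m (b=L-a=4):
  θ_1 = -Pb²x(2aL-(3a+b)x)/(2L³EI)  [x≤a] = -3·4²·3·(2·8·12-(3·8+4)·3)/(2·12³·100000) = -9/200000 rad
Load 2 — point force P=20 kN at a=36/5 m (b=L-a=24/5):
  θ_2 = -Pb²x(2aL-(3a+b)x)/(2L³EI)  [x≤a] = -20·(24/5)²·3·(2·(36/5)·12-(3·(36/5)+(24/5))·3)/(2·12³·100000) = -117/312500 rad
Load 3 — uniform load w=12 kN/m over full span:
  θ_3 = -wx(L-x)(L-2x)/(12EI) = -12·3·(12-3)·(12-2·3)/(12·100000) = -81/50000 rad
Superposition: θ = Σ θ_i = -10197/5000000 rad ≈ -0.002039 rad

θ(3) = -10197/5000000 rad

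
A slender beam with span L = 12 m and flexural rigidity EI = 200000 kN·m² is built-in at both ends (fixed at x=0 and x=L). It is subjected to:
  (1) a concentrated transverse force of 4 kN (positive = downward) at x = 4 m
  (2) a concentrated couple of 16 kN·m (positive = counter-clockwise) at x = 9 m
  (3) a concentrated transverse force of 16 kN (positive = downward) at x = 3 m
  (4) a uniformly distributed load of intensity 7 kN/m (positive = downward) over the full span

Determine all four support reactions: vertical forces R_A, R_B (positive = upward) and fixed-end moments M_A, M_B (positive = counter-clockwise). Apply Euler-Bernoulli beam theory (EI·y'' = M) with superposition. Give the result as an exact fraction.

R_A = 1619/27 kN, M_A = 1108/9 kN·m, R_B = 1189/27 kN, M_B = -896/9 kN·m

Load 1 — point force P=4 kN at a=4 m (b=L-a=8):
  R_A = Pb²(3a+b)/L³ = 4·8²·(3·4+8)/12³ = 80/27 kN
  M_A = Pab²/L² = 4·4·8²/12² = 64/9 kN·m
  R_B = Pa²(a+3b)/L³ = 4·4²·(4+3·8)/12³ = 28/27 kN
  M_B = -Pa²b/L² = -4·4²·8/12² = -32/9 kN·m
Load 2 — applied couple M₀=16 kN·m at a=9 m (b=L-a=3):
  R_A = 6M₀ab/L³ = 6·16·9·3/12³ = 3/2 kN
  M_A = M₀b(2a-b)/L² = 16·3·(2·9-3)/12² = 5 kN·m
  R_B = -6M₀ab/L³ = -6·16·9·3/12³ = -3/2 kN
  M_B = M₀a(2b-a)/L² = 16·9·(2·3-9)/12² = -3 kN·m
Load 3 — point force P=16 kN at a=3 m (b=L-a=9):
  R_A = Pb²(3a+b)/L³ = 16·9²·(3·3+9)/12³ = 27/2 kN
  M_A = Pab²/L² = 16·3·9²/12² = 27 kN·m
  R_B = Pa²(a+3b)/L³ = 16·3²·(3+3·9)/12³ = 5/2 kN
  M_B = -Pa²b/L² = -16·3²·9/12² = -9 kN·m
Load 4 — uniform load w=7 kN/m over full span:
  R_A = wL/2 = 7·12/2 = 42 kN
  M_A = wL²/12 = 7·12²/12 = 84 kN·m
  R_B = wL/2 = 7·12/2 = 42 kN
  M_B = -wL²/12 = -7·12²/12 = -84 kN·m
Superposition: R_A = 1619/27 kN, M_A = 1108/9 kN·m, R_B = 1189/27 kN, M_B = -896/9 kN·m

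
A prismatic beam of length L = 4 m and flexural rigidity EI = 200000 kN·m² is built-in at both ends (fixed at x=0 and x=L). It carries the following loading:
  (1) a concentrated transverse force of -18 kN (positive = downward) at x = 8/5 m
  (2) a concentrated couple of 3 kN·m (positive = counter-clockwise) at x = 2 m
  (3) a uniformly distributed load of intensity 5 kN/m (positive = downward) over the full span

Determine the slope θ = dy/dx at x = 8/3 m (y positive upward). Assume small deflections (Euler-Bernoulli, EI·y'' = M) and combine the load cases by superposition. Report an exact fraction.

Load 1 — point force P=-18 kN at a=8/5 m (b=L-a=12/5):
  θ_1 = Pa²(L-x)(2bL-(3b+a)(L-x))/(2L³EI)  [x>a] = (-18)·(8/5)²·(4-(8/3))·(2·(12/5)·4-(3·(12/5)+(8/5))·(4-(8/3)))/(2·4³·200000) = -7/390625 rad
Load 2 — applied couple M₀=3 kN·m at a=2 m (b=L-a=2):
  θ_2 = (R_Ax²/2 - M_Ax - M₀(x-a))/EI  [x>a] with R_A=9/8, M_A=3/4 = ((9/8)·(8/3)²/2 - (3/4)·(8/3) - 3·((8/3)-2))/200000 = 0 rad
Load 3 — uniform load w=5 kN/m over full span:
  θ_3 = -wx(L-x)(L-2x)/(12EI) = -5·(8/3)·(4-(8/3))·(4-2·(8/3))/(12·200000) = 1/101250 rad
Superposition: θ = Σ θ_i = -509/63281250 rad ≈ -0.000008 rad

θ(8/3) = -509/63281250 rad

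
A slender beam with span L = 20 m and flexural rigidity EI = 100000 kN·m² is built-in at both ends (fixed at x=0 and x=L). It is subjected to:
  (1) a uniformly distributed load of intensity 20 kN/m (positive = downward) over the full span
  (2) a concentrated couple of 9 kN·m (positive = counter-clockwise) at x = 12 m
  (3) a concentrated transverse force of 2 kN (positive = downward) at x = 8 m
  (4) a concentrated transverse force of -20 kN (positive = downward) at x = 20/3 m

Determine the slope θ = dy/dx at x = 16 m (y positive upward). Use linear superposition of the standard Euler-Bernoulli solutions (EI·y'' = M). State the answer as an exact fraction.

θ(16) = 1023937/84375000 rad

Load 1 — uniform load w=20 kN/m over full span:
  θ_1 = -wx(L-x)(L-2x)/(12EI) = -20·16·(20-16)·(20-2·16)/(12·100000) = 8/625 rad
Load 2 — applied couple M₀=9 kN·m at a=12 m (b=L-a=8):
  θ_2 = (R_Ax²/2 - M_Ax - M₀(x-a))/EI  [x>a] with R_A=81/125, M_A=72/25 = ((81/125)·16²/2 - (72/25)·16 - 9·(16-12))/100000 = 27/3125000 rad
Load 3 — point force P=2 kN at a=8 m (b=L-a=12):
  θ_3 = Pa²(L-x)(2bL-(3b+a)(L-x))/(2L³EI)  [x>a] = 2·8²·(20-16)·(2·12·20-(3·12+8)·(20-16))/(2·20³·100000) = 38/390625 rad
Load 4 — point force P=-20 kN at a=20/3 m (b=L-a=40/3):
  θ_4 = Pa²(L-x)(2bL-(3b+a)(L-x))/(2L³EI)  [x>a] = (-20)·(20/3)²·(20-16)·(2·(40/3)·20-(3·(40/3)+(20/3))·(20-16))/(2·20³·100000) = -13/16875 rad
Superposition: θ = Σ θ_i = 1023937/84375000 rad ≈ 0.012136 rad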